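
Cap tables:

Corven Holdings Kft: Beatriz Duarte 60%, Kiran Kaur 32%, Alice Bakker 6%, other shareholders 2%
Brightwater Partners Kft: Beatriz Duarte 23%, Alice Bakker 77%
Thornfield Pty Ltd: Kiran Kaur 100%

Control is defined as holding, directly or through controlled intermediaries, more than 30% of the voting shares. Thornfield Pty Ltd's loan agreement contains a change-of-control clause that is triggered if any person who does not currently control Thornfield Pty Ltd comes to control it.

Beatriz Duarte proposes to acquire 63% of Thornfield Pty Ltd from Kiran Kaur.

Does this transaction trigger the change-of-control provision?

Yes

The purchase adds only to Beatriz's holdings (Kiran's stake shrinks), so Beatriz is the only person who could newly come to control Thornfield.
Beatriz holds 60% of Corven, so Beatriz controls Corven.
Neither Beatriz nor any entity Beatriz controls holds any voting interest in Thornfield.
So before the transaction, Beatriz does not control Thornfield.
After the purchase, Beatriz holds 63% of Thornfield directly, and Kiran's stake falls to 37%.
Beatriz holds 63% of Thornfield, so Beatriz controls Thornfield.
Beatriz did not control Thornfield before and does after, so the clause is triggered.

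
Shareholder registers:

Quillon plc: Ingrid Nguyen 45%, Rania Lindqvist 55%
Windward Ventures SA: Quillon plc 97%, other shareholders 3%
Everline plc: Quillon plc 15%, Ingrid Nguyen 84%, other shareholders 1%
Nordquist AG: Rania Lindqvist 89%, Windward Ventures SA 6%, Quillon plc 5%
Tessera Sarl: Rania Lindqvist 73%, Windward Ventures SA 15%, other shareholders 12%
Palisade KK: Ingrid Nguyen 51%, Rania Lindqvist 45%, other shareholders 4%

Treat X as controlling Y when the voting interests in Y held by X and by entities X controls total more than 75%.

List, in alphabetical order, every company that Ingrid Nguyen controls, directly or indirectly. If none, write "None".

Ingrid holds 84% of Everline, so Ingrid controls Everline.
No other company's threshold is met.

Everline plc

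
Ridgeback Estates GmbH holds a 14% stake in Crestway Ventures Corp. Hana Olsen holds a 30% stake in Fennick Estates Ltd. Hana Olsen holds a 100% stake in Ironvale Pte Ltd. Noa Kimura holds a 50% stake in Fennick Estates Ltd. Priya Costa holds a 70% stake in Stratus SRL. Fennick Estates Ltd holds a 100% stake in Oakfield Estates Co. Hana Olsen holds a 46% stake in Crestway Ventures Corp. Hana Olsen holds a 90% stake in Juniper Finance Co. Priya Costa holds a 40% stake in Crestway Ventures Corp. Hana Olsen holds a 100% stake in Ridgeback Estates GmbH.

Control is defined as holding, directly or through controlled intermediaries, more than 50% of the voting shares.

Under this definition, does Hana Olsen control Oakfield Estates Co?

No

Hana holds 100% of Ridgeback, so Hana controls Ridgeback.
Hana holds 100% of Ironvale, so Hana controls Ironvale.
Ridgeback and Hana together hold 14% + 46% = 60% of Crestway, so Hana controls Crestway.
Hana holds 90% of Juniper, so Hana controls Juniper.
Neither Hana nor any entity Hana controls holds any voting interest in Oakfield.
So Hana does not control Oakfield.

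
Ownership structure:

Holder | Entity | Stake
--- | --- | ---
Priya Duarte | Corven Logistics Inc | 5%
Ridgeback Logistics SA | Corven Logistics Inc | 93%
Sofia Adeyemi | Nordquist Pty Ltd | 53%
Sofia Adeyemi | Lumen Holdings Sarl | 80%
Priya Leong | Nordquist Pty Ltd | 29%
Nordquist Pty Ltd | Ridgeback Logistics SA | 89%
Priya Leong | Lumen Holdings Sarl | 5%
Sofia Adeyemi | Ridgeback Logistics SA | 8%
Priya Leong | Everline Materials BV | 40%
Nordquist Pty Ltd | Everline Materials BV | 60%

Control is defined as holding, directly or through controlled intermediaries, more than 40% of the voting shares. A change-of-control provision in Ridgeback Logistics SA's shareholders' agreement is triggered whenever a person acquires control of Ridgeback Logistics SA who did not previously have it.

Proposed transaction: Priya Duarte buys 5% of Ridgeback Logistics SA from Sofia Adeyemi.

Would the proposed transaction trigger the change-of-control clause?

The purchase adds only to Priya Duarte's holdings (Sofia's stake shrinks), so Priya Duarte is the only person who could newly come to control Ridgeback.
Priya Duarte's largest direct stake is 5% in Corven, which does not meet the threshold, so Priya Duarte controls no company.
Neither Priya Duarte nor any entity Priya Duarte controls holds any voting interest in Ridgeback.
So before the transaction, Priya Duarte does not control Ridgeback.
After the purchase, Priya Duarte holds 5% of Ridgeback directly, and Sofia's stake falls to 3%.
After the transaction, Priya Duarte's side holds 5% of Ridgeback, not > 40%, so Priya Duarte still does not control Ridgeback.
No new person acquires control, so the clause is not triggered.

No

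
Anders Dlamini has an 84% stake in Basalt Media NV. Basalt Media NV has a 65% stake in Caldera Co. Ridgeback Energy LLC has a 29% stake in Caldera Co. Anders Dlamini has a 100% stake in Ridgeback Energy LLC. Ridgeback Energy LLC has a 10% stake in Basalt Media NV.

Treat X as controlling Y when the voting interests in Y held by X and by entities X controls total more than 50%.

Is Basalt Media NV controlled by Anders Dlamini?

Anders holds 100% of Ridgeback, so Anders controls Ridgeback.
Anders and Ridgeback together hold 84% + 10% = 94% of Basalt, so Anders controls Basalt.

Yes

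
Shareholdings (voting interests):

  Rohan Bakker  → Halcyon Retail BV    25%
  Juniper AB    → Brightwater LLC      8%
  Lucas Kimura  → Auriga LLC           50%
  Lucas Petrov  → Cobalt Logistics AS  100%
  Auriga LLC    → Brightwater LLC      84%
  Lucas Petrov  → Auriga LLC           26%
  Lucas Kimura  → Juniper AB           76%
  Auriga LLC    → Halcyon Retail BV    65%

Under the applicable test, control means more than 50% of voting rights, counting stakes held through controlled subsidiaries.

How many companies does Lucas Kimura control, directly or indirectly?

Lucas Kimura holds 76% of Juniper, so Lucas Kimura controls Juniper.
No other company's threshold is met.
Lucas Kimura controls 1 company.

1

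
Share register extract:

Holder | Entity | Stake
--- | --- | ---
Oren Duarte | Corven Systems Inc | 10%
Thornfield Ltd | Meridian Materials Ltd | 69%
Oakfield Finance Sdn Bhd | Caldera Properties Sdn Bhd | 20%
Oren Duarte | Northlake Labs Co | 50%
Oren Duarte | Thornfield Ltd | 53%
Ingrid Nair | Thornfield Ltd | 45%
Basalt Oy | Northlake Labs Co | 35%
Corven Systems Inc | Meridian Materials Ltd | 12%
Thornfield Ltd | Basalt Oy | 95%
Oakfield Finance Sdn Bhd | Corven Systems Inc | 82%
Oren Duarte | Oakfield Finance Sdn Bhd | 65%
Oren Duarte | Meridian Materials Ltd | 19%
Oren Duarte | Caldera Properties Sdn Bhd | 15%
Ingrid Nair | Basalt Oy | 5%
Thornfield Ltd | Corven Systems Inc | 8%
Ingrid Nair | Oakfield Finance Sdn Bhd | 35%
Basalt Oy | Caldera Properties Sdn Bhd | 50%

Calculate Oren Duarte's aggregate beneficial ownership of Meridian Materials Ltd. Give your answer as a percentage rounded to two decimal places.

63.67%

Oren reaches Meridian along 5 paths.
Via Corven: 10% × 12% = 1.2%.
Via Oakfield → Corven: 65% × 82% × 12% = 6.396%.
Via Thornfield → Corven: 53% × 8% × 12% = 0.5088%.
Via Thornfield: 53% × 69% = 36.57%.
Direct stake: 19% = 19%.
Total: 1.2% + 6.396% + 0.5088% + 36.57% + 19% = 63.6748%.
Rounded: 63.67%.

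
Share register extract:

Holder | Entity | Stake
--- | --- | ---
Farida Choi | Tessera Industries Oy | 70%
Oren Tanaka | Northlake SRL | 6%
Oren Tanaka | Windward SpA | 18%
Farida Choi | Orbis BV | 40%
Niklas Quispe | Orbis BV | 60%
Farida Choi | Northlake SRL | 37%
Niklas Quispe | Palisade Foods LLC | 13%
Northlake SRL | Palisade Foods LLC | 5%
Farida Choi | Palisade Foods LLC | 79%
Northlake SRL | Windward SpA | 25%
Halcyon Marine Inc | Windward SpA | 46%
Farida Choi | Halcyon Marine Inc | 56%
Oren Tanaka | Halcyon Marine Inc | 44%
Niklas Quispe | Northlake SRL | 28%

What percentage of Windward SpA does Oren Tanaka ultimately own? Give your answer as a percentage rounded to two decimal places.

Oren reaches Windward along 3 paths.
Via Halcyon: 44% × 46% = 20.24%.
Via Northlake: 6% × 25% = 1.5%.
Direct stake: 18% = 18%.
Total: 20.24% + 1.5% + 18% = 39.74%.

39.74%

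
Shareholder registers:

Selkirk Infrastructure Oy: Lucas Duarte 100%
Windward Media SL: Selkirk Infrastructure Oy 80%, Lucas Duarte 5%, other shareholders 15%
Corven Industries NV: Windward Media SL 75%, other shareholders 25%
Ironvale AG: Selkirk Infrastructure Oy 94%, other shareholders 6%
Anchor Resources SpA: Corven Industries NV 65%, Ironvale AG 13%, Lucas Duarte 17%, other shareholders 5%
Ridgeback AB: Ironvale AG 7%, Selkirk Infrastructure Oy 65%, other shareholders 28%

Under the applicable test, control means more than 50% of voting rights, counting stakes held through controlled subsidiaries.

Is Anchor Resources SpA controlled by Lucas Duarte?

Lucas holds 100% of Selkirk, so Lucas controls Selkirk.
Selkirk holds 94% of Ironvale, so Lucas controls Ironvale.
Selkirk and Lucas together hold 80% + 5% = 85% of Windward, so Lucas controls Windward.
Windward holds 75% of Corven, so Lucas controls Corven.
Corven and Ironvale and Lucas together hold 65% + 13% + 17% = 95% of Anchor, so Lucas controls Anchor.

Yes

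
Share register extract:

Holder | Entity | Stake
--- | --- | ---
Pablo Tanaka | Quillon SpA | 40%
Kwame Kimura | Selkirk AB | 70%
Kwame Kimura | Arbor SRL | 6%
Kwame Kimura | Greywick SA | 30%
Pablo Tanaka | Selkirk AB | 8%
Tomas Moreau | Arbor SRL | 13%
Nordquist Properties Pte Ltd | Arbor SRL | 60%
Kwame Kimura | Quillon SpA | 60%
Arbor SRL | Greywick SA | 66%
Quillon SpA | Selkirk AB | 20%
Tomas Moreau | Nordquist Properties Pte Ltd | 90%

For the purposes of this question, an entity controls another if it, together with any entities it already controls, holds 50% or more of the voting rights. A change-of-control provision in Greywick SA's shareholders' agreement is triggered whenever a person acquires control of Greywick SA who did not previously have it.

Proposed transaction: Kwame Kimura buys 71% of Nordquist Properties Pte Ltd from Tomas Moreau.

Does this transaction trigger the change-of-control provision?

The purchase adds only to Kwame's holdings (Tomas's stake shrinks), so Kwame is the only person who could newly come to control Greywick.
Kwame holds 60% of Quillon, so Kwame controls Quillon.
Quillon and Kwame together hold 20% + 70% = 90% of Selkirk, so Kwame controls Selkirk.
In Greywick, Kwame's side holds only 30%, not ≥ 50%.
So before the transaction, Kwame does not control Greywick.
After the purchase, Kwame holds 71% of Nordquist directly, and Tomas's stake falls to 19%.
Kwame holds 71% of Nordquist, so Kwame controls Nordquist.
Kwame and Nordquist together hold 6% + 60% = 66% of Arbor, so Kwame controls Arbor.
Kwame and Arbor together hold 30% + 66% = 96% of Greywick, so Kwame controls Greywick.
Kwame did not control Greywick before and does after, so the clause is triggered.

Yes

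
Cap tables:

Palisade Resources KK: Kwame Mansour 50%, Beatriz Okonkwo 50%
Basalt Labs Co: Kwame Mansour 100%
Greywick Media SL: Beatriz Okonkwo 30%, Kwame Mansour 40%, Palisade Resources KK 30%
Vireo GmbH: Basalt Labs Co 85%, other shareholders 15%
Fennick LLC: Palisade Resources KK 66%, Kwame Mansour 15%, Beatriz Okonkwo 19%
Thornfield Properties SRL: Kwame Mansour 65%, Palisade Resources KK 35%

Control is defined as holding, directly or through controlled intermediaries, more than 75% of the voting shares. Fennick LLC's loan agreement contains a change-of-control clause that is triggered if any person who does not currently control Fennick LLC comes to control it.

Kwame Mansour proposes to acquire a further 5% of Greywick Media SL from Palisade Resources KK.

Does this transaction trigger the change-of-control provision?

The purchase adds only to Kwame's holdings (Palisade's stake shrinks), so Kwame is the only person who could newly come to control Fennick.
Kwame holds 100% of Basalt, so Kwame controls Basalt.
Basalt holds 85% of Vireo, so Kwame controls Vireo.
In Fennick, Kwame's side holds only 15%, not > 75%.
So before the transaction, Kwame does not control Fennick.
After the purchase, Kwame's direct stake in Greywick rises to 40% + 5% = 45%, and Palisade's stake falls to 25%.
Kwame's side now holds 45% of Greywick, not > 75%, so Kwame still does not control Greywick.
After the transaction, Kwame's side holds 15% of Fennick, not > 75%, so Kwame still does not control Fennick.
No new person acquires control, so the clause is not triggered.

No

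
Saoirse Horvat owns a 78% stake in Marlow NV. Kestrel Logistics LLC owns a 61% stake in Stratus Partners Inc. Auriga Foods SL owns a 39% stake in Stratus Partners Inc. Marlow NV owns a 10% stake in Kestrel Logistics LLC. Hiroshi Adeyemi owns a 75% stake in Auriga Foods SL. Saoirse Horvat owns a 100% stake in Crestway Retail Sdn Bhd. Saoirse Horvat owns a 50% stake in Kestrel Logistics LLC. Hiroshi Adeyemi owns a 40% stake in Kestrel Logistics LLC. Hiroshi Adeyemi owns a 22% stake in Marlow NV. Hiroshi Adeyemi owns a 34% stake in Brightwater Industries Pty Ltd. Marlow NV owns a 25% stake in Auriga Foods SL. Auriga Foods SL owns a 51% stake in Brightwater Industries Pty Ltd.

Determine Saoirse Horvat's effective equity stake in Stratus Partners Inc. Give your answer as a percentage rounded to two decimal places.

Saoirse reaches Stratus along 3 paths.
Via Marlow → Auriga: 78% × 25% × 39% = 7.605%.
Via Marlow → Kestrel: 78% × 10% × 61% = 4.758%.
Via Kestrel: 50% × 61% = 30.5%.
Total: 7.605% + 4.758% + 30.5% = 42.863%.
Rounded: 42.86%.

42.86%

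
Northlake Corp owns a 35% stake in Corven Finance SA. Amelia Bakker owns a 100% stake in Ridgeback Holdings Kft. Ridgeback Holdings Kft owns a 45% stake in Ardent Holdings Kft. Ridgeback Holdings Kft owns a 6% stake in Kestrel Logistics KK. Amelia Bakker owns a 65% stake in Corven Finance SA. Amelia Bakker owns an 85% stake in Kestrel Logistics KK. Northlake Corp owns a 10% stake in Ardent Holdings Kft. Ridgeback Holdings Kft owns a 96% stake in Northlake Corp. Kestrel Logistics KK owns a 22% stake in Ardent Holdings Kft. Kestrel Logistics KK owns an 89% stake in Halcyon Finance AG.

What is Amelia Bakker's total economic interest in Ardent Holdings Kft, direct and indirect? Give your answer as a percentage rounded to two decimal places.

Amelia reaches Ardent along 4 paths.
Via Ridgeback → Northlake: 100% × 96% × 10% = 9.6%.
Via Ridgeback: 100% × 45% = 45%.
Via Kestrel: 85% × 22% = 18.7%.
Via Ridgeback → Kestrel: 100% × 6% × 22% = 1.32%.
Total: 9.6% + 45% + 18.7% + 1.32% = 74.62%.

74.62%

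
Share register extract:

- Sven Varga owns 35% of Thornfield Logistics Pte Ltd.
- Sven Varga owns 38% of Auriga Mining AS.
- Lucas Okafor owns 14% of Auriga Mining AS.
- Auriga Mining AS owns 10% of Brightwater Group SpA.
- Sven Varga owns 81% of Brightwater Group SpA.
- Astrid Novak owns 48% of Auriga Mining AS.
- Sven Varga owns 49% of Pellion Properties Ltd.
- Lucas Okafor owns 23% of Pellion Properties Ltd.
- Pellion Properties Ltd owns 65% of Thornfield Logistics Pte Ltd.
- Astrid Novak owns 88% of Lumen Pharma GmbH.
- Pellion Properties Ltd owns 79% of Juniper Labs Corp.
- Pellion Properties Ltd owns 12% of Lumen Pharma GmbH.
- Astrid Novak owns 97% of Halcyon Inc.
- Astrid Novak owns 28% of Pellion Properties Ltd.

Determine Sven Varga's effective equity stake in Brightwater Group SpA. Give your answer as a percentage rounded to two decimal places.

Sven reaches Brightwater along 2 paths.
Via Auriga: 38% × 10% = 3.8%.
Direct stake: 81% = 81%.
Total: 3.8% + 81% = 84.8%.
Rounded: 84.80%.

84.80%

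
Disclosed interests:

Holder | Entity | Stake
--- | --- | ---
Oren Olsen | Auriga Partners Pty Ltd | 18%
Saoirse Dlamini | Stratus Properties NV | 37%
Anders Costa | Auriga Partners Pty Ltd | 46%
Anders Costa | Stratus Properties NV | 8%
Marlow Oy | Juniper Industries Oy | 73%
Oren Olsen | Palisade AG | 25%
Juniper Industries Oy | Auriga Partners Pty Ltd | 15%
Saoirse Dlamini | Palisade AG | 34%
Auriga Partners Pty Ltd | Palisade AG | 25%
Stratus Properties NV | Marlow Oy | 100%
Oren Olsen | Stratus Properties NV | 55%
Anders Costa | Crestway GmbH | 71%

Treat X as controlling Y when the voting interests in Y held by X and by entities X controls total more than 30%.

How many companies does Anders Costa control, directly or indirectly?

2

Anders holds 71% of Crestway, so Anders controls Crestway.
Anders holds 46% of Auriga, so Anders controls Auriga.
No other company's threshold is met.
Anders controls 2 companies.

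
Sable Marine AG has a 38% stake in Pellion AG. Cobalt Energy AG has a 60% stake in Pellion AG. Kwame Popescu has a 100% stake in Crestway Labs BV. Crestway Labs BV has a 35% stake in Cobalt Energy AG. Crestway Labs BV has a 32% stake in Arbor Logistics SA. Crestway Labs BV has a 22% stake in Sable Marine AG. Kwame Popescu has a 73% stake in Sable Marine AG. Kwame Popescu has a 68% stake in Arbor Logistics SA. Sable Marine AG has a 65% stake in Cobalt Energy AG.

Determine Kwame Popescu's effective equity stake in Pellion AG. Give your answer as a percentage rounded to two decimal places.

94.15%

Kwame reaches Pellion along 5 paths.
Via Sable → Cobalt: 73% × 65% × 60% = 28.47%.
Via Crestway → Sable → Cobalt: 100% × 22% × 65% × 60% = 8.58%.
Via Crestway → Cobalt: 100% × 35% × 60% = 21%.
Via Sable: 73% × 38% = 27.74%.
Via Crestway → Sable: 100% × 22% × 38% = 8.36%.
Total: 28.47% + 8.58% + 21% + 27.74% + 8.36% = 94.15%.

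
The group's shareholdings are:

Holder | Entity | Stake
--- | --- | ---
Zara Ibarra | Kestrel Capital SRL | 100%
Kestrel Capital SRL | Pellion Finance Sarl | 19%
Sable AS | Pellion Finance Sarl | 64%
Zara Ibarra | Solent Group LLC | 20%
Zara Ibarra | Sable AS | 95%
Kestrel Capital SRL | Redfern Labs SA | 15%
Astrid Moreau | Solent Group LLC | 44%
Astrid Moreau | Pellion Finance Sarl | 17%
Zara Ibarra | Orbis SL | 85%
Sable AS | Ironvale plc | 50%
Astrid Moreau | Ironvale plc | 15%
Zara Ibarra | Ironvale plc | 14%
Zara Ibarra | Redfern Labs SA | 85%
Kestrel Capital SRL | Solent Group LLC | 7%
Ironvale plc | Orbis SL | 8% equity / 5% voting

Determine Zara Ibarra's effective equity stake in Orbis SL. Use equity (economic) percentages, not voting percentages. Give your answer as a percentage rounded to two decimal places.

89.92%

Zara reaches Orbis along 3 paths.
Via Sable → Ironvale: 95% × 50% × 8% = 3.8%.
Via Ironvale: 14% × 8% = 1.12%.
Direct stake: 85% = 85%.
Total: 3.8% + 1.12% + 85% = 89.92%.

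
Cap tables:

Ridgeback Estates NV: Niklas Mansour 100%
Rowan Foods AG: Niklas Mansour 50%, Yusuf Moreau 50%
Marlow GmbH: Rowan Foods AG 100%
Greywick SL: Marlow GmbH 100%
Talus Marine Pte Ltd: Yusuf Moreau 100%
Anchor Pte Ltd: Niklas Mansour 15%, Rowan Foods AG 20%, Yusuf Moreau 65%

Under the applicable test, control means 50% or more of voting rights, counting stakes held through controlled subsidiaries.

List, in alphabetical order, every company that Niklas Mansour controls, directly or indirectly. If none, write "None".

Niklas holds 100% of Ridgeback, so Niklas controls Ridgeback.
Niklas holds 50% of Rowan, so Niklas controls Rowan.
Rowan holds 100% of Marlow, so Niklas controls Marlow.
Marlow holds 100% of Greywick, so Niklas controls Greywick.
No other company's threshold is met.

Greywick SL, Marlow GmbH, Ridgeback Estates NV, Rowan Foods AG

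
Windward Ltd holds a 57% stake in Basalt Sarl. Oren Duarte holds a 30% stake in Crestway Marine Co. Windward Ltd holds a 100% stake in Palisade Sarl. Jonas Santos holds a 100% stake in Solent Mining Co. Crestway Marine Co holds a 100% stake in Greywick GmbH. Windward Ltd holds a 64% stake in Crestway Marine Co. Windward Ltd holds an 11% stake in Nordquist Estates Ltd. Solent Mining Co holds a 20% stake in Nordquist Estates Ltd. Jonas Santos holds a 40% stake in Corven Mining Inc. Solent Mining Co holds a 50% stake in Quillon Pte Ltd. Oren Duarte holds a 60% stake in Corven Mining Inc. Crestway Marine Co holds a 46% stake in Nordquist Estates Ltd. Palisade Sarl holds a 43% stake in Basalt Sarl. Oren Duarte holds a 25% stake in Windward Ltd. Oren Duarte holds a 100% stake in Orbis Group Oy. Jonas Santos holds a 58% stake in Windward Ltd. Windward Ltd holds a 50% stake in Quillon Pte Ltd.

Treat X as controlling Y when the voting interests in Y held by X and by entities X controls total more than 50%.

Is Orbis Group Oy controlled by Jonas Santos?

No

Jonas holds 58% of Windward, so Jonas controls Windward.
Jonas holds 100% of Solent, so Jonas controls Solent.
Windward and Solent together hold 50% + 50% = 100% of Quillon, so Jonas controls Quillon.
Windward holds 64% of Crestway, so Jonas controls Crestway.
Crestway holds 100% of Greywick, so Jonas controls Greywick.
Windward holds 100% of Palisade, so Jonas controls Palisade.
Windward and Palisade together hold 57% + 43% = 100% of Basalt, so Jonas controls Basalt.
Windward and Solent and Crestway together hold 11% + 20% + 46% = 77% of Nordquist, so Jonas controls Nordquist.
Neither Jonas nor any entity Jonas controls holds any voting interest in Orbis.
So Jonas does not control Orbis.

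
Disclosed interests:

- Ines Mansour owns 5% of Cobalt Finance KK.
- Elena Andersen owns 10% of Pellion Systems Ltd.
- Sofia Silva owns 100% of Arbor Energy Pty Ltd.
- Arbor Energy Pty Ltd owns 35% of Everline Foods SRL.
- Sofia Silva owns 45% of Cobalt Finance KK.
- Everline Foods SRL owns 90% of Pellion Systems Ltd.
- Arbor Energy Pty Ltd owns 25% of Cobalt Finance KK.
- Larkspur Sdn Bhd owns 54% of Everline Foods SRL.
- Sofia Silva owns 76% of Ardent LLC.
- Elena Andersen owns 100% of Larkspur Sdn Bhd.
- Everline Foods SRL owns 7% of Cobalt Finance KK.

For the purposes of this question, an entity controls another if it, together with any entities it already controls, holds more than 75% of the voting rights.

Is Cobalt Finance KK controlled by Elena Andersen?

No

Elena holds 100% of Larkspur, so Elena controls Larkspur.
Neither Elena nor any entity Elena controls holds any voting interest in Cobalt.
So Elena does not control Cobalt.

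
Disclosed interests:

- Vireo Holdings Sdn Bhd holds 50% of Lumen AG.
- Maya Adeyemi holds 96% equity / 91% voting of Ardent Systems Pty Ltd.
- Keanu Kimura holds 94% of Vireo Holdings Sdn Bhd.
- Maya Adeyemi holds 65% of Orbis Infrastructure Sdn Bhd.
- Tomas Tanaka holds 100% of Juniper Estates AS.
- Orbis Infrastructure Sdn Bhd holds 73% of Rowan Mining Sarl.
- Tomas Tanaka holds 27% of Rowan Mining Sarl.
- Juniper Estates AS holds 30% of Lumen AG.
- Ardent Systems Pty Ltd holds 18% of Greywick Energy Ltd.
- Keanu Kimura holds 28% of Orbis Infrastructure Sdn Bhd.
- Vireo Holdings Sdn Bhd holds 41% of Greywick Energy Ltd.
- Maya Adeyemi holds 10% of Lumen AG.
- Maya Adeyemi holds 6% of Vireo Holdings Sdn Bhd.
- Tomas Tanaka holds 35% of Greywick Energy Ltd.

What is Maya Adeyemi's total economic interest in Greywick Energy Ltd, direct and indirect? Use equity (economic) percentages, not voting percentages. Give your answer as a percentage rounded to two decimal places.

Maya reaches Greywick along 2 paths.
Via Ardent: 96% × 18% = 17.28%.
Via Vireo: 6% × 41% = 2.46%.
Total: 17.28% + 2.46% = 19.74%.

19.74%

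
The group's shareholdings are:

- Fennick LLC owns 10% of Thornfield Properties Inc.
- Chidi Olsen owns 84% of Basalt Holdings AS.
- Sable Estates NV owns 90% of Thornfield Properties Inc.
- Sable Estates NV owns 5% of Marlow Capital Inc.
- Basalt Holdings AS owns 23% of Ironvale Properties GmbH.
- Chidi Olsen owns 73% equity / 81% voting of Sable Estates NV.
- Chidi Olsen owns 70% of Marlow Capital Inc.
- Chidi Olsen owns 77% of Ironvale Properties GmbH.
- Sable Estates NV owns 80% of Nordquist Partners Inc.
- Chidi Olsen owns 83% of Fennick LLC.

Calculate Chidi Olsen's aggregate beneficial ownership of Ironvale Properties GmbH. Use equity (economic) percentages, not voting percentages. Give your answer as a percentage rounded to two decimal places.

Chidi reaches Ironvale along 2 paths.
Direct stake: 77% = 77%.
Via Basalt: 84% × 23% = 19.32%.
Total: 77% + 19.32% = 96.32%.

96.32%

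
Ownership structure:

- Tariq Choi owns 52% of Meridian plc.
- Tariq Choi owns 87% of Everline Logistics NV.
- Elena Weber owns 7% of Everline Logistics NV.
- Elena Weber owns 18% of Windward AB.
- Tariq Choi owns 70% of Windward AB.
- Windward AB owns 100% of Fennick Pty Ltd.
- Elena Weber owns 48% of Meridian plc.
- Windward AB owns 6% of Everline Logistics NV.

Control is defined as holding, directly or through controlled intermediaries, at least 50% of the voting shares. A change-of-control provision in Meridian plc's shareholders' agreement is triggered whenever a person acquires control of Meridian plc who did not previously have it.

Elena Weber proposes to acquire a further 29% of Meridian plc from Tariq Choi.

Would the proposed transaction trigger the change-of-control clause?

Yes

The purchase adds only to Elena's holdings (Tariq's stake shrinks), so Elena is the only person who could newly come to control Meridian.
Elena's largest direct stake is 48% in Meridian, which does not meet the threshold, so Elena controls no company.
In Meridian, Elena's side holds only 48%, not ≥ 50%.
So before the transaction, Elena does not control Meridian.
After the purchase, Elena's direct stake in Meridian rises to 48% + 29% = 77%, and Tariq's stake falls to 23%.
Elena holds 77% of Meridian, so Elena controls Meridian.
Elena did not control Meridian before and does after, so the clause is triggered.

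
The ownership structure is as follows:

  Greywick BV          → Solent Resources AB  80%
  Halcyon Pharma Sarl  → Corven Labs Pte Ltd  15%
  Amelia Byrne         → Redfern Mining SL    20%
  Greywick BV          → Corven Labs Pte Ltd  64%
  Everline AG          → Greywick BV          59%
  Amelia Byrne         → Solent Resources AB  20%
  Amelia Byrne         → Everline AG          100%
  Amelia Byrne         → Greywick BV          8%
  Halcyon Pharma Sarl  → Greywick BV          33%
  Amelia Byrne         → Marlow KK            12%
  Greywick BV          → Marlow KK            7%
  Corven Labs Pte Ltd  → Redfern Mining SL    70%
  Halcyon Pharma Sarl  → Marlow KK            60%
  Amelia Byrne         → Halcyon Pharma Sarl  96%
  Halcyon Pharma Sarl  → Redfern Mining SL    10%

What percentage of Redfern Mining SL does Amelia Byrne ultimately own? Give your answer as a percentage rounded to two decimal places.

83.89%

Amelia reaches Redfern along 6 paths.
Via Halcyon: 96% × 10% = 9.6%.
Via Halcyon → Corven: 96% × 15% × 70% = 10.08%.
Via Halcyon → Greywick → Corven: 96% × 33% × 64% × 70% = 14.19264%.
Via Greywick → Corven: 8% × 64% × 70% = 3.584%.
Via Everline → Greywick → Corven: 100% × 59% × 64% × 70% = 26.432%.
Direct stake: 20% = 20%.
Total: 9.6% + 10.08% + 14.19264% + 3.584% + 26.432% + 20% = 83.88864%.
Rounded: 83.89%.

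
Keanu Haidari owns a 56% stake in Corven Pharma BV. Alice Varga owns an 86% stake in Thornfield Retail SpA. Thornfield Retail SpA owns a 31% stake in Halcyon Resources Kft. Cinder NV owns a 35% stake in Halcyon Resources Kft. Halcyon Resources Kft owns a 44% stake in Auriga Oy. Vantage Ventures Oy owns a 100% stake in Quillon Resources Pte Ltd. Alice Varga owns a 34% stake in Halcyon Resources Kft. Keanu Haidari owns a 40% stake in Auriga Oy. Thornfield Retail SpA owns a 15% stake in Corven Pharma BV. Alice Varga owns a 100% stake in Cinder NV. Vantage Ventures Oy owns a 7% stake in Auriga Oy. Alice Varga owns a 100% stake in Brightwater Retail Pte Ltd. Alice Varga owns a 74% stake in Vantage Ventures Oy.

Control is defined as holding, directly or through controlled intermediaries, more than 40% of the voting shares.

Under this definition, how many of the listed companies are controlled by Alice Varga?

Alice holds 86% of Thornfield, so Alice controls Thornfield.
Alice holds 74% of Vantage, so Alice controls Vantage.
Alice holds 100% of Cinder, so Alice controls Cinder.
Vantage holds 100% of Quillon, so Alice controls Quillon.
Cinder and Thornfield and Alice together hold 35% + 31% + 34% = 100% of Halcyon, so Alice controls Halcyon.
Vantage and Halcyon together hold 7% + 44% = 51% of Auriga, so Alice controls Auriga.
Alice holds 100% of Brightwater, so Alice controls Brightwater.
No other company's threshold is met.
Alice controls 7 companies.

7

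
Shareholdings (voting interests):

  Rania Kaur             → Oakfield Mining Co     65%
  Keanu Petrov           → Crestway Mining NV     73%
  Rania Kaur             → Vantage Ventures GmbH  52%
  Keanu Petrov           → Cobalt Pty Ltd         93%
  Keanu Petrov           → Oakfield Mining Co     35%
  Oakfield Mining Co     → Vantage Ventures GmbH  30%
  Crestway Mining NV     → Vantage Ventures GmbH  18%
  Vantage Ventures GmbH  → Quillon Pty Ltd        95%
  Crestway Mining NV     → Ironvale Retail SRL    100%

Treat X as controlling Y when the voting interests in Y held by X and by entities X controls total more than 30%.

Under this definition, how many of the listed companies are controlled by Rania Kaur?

3

Rania holds 65% of Oakfield, so Rania controls Oakfield.
Rania and Oakfield together hold 52% + 30% = 82% of Vantage, so Rania controls Vantage.
Vantage holds 95% of Quillon, so Rania controls Quillon.
No other company's threshold is met.
Rania controls 3 companies.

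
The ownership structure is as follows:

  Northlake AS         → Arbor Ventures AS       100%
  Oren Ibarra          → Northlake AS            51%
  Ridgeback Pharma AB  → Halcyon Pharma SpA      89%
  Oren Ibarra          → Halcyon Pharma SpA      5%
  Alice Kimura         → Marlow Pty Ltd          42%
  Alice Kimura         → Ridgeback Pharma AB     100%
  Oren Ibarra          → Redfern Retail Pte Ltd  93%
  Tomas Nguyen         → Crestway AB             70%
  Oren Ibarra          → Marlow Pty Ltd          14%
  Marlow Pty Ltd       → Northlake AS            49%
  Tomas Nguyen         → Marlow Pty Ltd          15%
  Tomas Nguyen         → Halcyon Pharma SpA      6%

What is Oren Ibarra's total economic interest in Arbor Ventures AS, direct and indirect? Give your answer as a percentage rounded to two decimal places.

Oren reaches Arbor along 2 paths.
Via Marlow → Northlake: 14% × 49% × 100% = 6.86%.
Via Northlake: 51% × 100% = 51%.
Total: 6.86% + 51% = 57.86%.

57.86%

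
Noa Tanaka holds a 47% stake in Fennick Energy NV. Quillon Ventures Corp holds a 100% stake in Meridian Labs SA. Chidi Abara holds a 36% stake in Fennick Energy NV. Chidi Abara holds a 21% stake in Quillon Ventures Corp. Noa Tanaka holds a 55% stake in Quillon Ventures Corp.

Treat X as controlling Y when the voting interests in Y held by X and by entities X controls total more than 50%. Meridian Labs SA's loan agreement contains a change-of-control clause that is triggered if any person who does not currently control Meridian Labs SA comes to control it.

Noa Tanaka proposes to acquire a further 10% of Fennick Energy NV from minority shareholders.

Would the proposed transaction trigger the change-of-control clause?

The purchase changes only Noa's holdings, so Noa is the only person who could newly come to control Meridian.
Noa holds 55% of Quillon, so Noa controls Quillon.
Quillon holds 100% of Meridian, so Noa controls Meridian.
So Noa already controls Meridian before the transaction.
After the purchase, Noa's direct stake in Fennick rises to 47% + 10% = 57%.
Noa controlled Meridian already, so this is not a new person acquiring control; every other person's position is unchanged or reduced.
No new person acquires control, so the clause is not triggered.

No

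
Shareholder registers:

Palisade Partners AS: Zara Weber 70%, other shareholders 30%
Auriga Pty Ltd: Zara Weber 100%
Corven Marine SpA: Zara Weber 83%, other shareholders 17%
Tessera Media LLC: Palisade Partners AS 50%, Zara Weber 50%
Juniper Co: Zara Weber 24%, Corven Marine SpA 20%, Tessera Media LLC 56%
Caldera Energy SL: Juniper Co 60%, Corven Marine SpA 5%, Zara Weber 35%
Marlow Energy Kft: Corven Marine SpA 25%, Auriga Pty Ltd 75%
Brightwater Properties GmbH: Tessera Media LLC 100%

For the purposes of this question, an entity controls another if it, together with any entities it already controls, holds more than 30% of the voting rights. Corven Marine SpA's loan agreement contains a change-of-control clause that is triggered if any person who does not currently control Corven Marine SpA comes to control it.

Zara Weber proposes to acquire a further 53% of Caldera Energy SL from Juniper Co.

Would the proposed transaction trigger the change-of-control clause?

No

The purchase adds only to Zara's holdings (Juniper's stake shrinks), so Zara is the only person who could newly come to control Corven.
Zara holds 83% of Corven, so Zara controls Corven.
So Zara already controls Corven before the transaction.
After the purchase, Zara's direct stake in Caldera rises to 35% + 53% = 88%, and Juniper's stake falls to 7%.
Zara controlled Corven already, so this is not a new person acquiring control; every other person's position is unchanged or reduced.
No new person acquires control, so the clause is not triggered.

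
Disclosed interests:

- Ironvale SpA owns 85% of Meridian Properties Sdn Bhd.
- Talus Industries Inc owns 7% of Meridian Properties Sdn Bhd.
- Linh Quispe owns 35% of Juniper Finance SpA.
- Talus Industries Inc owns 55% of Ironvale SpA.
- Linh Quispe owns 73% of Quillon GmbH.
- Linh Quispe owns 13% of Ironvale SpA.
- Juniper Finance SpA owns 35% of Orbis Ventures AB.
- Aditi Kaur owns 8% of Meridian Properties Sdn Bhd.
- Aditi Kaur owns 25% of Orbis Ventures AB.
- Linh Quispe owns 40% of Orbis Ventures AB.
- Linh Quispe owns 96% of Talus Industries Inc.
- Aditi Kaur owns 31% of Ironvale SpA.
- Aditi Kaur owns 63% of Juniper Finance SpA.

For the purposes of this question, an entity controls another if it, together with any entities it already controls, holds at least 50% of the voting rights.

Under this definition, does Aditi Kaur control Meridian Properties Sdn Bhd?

Aditi holds 63% of Juniper, so Aditi controls Juniper.
Juniper and Aditi together hold 35% + 25% = 60% of Orbis, so Aditi controls Orbis.
In Meridian, Aditi's side holds only 8%, not ≥ 50%.
So Aditi does not control Meridian.

No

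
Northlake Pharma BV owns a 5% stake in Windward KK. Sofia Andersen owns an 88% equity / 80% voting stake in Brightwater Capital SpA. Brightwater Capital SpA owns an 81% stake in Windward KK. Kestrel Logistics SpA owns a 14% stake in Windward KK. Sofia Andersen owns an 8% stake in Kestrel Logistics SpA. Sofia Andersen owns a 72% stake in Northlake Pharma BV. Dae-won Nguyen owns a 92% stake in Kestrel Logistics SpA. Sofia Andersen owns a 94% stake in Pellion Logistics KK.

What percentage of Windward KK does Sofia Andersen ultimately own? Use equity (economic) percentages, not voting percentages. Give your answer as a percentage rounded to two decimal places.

Sofia reaches Windward along 3 paths.
Via Northlake: 72% × 5% = 3.6%.
Via Brightwater: 88% × 81% = 71.28%.
Via Kestrel: 8% × 14% = 1.12%.
Total: 3.6% + 71.28% + 1.12% = 76%.
Rounded: 76.00%.

76.00%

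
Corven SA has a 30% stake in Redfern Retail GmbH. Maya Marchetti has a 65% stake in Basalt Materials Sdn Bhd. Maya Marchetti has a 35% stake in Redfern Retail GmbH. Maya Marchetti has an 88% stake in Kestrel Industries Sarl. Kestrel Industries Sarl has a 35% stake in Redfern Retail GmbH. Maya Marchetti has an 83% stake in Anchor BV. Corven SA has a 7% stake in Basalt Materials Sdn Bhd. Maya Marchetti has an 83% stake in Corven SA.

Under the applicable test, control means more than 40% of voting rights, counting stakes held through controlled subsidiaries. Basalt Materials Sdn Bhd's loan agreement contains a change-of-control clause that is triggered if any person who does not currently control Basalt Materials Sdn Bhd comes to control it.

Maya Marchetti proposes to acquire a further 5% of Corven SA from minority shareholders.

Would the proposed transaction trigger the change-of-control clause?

No

The purchase changes only Maya's holdings, so Maya is the only person who could newly come to control Basalt.
Maya holds 83% of Corven, so Maya controls Corven.
Corven and Maya together hold 7% + 65% = 72% of Basalt, so Maya controls Basalt.
So Maya already controls Basalt before the transaction.
After the purchase, Maya's direct stake in Corven rises to 83% + 5% = 88%.
Maya controlled Basalt already, so this is not a new person acquiring control; every other person's position is unchanged or reduced.
No new person acquires control, so the clause is not triggered.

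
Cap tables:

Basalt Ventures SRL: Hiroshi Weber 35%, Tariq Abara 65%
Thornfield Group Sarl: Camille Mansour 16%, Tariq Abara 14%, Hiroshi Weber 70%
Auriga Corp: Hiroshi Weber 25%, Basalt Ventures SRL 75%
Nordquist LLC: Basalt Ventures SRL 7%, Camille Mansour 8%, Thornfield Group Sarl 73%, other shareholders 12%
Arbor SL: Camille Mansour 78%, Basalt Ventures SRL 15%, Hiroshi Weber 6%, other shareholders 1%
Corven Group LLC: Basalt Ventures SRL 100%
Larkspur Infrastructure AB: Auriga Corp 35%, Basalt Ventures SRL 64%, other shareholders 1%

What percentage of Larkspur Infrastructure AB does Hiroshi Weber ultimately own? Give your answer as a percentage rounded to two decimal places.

Hiroshi reaches Larkspur along 3 paths.
Via Auriga: 25% × 35% = 8.75%.
Via Basalt → Auriga: 35% × 75% × 35% = 9.1875%.
Via Basalt: 35% × 64% = 22.4%.
Total: 8.75% + 9.1875% + 22.4% = 40.3375%.
Rounded: 40.34%.

40.34%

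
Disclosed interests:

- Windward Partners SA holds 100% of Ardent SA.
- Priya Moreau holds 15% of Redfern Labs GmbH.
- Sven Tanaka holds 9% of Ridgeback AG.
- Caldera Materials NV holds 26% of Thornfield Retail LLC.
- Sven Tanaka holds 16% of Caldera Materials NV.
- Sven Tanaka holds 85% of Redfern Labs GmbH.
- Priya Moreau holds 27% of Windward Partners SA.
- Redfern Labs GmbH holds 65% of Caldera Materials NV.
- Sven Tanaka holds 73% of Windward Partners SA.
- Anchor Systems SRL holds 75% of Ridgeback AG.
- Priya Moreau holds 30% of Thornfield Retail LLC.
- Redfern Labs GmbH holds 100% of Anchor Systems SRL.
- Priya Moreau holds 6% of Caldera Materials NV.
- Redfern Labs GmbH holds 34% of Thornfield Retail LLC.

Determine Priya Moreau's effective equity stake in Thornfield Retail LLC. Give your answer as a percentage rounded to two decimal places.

Priya reaches Thornfield along 4 paths.
Via Caldera: 6% × 26% = 1.56%.
Via Redfern → Caldera: 15% × 65% × 26% = 2.535%.
Direct stake: 30% = 30%.
Via Redfern: 15% × 34% = 5.1%.
Total: 1.56% + 2.535% + 30% + 5.1% = 39.195%.
Rounded: 39.20%.

39.20%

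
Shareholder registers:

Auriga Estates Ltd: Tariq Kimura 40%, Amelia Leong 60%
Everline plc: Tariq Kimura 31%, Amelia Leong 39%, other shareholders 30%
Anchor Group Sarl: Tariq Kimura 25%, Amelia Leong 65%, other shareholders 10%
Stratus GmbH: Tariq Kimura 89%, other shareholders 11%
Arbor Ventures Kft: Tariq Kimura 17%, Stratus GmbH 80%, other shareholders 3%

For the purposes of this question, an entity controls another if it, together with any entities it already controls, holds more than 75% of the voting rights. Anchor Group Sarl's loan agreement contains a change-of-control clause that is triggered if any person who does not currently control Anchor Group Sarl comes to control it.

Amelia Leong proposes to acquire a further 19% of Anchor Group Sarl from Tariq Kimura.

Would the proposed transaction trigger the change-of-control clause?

The purchase adds only to Amelia's holdings (Tariq's stake shrinks), so Amelia is the only person who could newly come to control Anchor.
Amelia's largest direct stake is 65% in Anchor, which does not meet the threshold, so Amelia controls no company.
In Anchor, Amelia's side holds only 65%, not > 75%.
So before the transaction, Amelia does not control Anchor.
After the purchase, Amelia's direct stake in Anchor rises to 65% + 19% = 84%, and Tariq's stake falls to 6%.
Amelia holds 84% of Anchor, so Amelia controls Anchor.
Amelia did not control Anchor before and does after, so the clause is triggered.

Yes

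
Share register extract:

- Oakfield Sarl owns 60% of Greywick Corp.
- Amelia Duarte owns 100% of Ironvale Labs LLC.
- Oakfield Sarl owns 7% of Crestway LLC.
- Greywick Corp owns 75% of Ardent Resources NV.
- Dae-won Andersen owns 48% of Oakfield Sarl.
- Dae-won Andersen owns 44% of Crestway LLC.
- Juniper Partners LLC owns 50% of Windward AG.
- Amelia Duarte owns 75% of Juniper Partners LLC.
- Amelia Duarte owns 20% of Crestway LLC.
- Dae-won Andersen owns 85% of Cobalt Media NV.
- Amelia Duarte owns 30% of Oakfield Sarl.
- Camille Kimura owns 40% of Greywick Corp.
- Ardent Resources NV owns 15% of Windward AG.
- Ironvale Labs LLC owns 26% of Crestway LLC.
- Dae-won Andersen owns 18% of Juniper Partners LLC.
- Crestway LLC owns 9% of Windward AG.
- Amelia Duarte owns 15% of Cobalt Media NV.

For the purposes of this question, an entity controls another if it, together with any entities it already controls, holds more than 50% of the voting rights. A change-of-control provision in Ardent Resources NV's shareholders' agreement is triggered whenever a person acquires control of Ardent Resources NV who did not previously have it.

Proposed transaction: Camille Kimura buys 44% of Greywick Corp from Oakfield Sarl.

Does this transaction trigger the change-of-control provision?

The purchase adds only to Camille's holdings (Oakfield's stake shrinks), so Camille is the only person who could newly come to control Ardent.
Camille's largest direct stake is 40% in Greywick, which does not meet the threshold, so Camille controls no company.
Neither Camille nor any entity Camille controls holds any voting interest in Ardent.
So before the transaction, Camille does not control Ardent.
After the purchase, Camille's direct stake in Greywick rises to 40% + 44% = 84%, and Oakfield's stake falls to 16%.
Camille holds 84% of Greywick, so Camille controls Greywick.
Greywick holds 75% of Ardent, so Camille controls Ardent.
Camille did not control Ardent before and does after, so the clause is triggered.

Yes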